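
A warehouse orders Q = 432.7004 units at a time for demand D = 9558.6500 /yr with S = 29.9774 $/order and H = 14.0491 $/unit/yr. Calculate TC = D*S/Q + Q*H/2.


Ordering cost = D*S/Q = 662.2214
Holding cost = Q*H/2 = 3039.5256
TC = 662.2214 + 3039.5256 = 3701.7470

3701.7470 $/yr


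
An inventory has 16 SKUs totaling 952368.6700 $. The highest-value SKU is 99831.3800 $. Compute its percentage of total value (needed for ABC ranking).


Top item = 99831.3800
Total = 952368.6700
Percentage = 99831.3800 / 952368.6700 * 100 = 10.4824

10.4824%


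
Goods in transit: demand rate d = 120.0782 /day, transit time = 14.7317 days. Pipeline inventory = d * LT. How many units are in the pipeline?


Pipeline = 120.0782 * 14.7317 = 1768.9560

1768.9560 units


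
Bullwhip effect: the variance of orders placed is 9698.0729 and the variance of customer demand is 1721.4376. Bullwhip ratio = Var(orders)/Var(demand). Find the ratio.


BW = 9698.0729 / 1721.4376 = 5.6337

5.6337


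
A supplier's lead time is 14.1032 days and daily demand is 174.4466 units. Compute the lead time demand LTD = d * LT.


LTD = 174.4466 * 14.1032 = 2460.2553

2460.2553 units


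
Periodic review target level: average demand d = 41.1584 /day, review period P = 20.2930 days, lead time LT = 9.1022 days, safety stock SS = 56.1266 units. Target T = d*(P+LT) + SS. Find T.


P + LT = 29.3952
d*(P+LT) = 41.1584 * 29.3952 = 1209.8594
T = 1209.8594 + 56.1266 = 1265.9860

1265.9860 units


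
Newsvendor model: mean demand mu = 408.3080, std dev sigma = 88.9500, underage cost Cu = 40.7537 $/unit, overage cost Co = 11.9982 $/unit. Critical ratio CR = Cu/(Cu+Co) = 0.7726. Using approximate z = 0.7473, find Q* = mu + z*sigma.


CR = Cu/(Cu+Co) = 40.7537/(40.7537+11.9982) = 0.7726
z = 0.7473
Q* = 408.3080 + 0.7473 * 88.9500 = 474.7803

474.7803 units


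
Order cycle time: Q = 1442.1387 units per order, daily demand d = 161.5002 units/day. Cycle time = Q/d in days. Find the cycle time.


Cycle = 1442.1387 / 161.5002 = 8.9296

8.9296 days


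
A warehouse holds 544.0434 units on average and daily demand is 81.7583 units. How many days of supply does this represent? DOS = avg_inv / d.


DOS = 544.0434 / 81.7583 = 6.6543

6.6543 days


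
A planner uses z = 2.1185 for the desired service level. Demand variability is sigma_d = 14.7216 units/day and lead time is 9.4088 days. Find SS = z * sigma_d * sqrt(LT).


sqrt(LT) = sqrt(9.4088) = 3.0674
SS = 2.1185 * 14.7216 * 3.0674 = 95.6645

95.6645 units


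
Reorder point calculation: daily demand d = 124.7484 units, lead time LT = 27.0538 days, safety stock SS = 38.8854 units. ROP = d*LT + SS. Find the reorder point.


d*LT = 124.7484 * 27.0538 = 3374.9183
ROP = 3374.9183 + 38.8854 = 3413.8037

3413.8037 units


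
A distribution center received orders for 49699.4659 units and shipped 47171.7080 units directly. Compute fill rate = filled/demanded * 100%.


FR = 47171.7080 / 49699.4659 * 100 = 94.9139

94.9139%


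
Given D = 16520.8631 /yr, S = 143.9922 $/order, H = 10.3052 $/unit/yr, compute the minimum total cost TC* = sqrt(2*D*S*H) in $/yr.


2*D*S*H = 49029574.0320
TC* = sqrt(49029574.0320) = 7002.1121

7002.1121 $/yr


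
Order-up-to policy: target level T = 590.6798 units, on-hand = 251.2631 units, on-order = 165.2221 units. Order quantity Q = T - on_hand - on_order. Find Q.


Inventory position = OH + OO = 251.2631 + 165.2221 = 416.4852
Q = 590.6798 - 416.4852 = 174.1946

174.1946 units


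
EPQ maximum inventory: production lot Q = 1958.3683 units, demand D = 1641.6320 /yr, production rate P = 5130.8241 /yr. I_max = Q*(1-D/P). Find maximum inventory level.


D/P = 0.3200
1 - D/P = 0.6800
I_max = 1958.3683 * 0.6800 = 1331.7789

1331.7789 units


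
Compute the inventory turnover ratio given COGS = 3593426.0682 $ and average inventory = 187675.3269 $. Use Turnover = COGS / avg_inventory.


Turnover = 3593426.0682 / 187675.3269 = 19.1470

19.1470


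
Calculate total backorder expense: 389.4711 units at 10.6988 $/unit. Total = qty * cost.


Total = 389.4711 * 10.6988 = 4166.8734

4166.8734 $


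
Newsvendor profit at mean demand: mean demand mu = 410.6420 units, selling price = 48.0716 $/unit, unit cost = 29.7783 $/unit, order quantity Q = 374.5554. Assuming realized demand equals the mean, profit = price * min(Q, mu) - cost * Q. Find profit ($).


Sales at mu = min(374.5554, 410.6420) = 374.5554
Revenue = 48.0716 * 374.5554 = 18005.4774
Total cost = 29.7783 * 374.5554 = 11153.6231
Profit = 18005.4774 - 11153.6231 = 6851.8543

6851.8543 $


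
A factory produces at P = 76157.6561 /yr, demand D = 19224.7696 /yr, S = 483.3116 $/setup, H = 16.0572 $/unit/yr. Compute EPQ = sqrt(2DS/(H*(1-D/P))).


1 - D/P = 1 - 0.2524 = 0.7476
H*(1-D/P) = 12.0038
2DS = 18583108.3100
EPQ = sqrt(1548099.6327) = 1244.2265

1244.2265 units


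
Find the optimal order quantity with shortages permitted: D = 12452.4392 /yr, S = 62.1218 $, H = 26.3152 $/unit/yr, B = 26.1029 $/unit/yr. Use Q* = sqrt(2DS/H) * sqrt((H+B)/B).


sqrt(2DS/H) = 242.4716
sqrt((H+B)/B) = 1.4171
Q* = 242.4716 * 1.4171 = 343.6032

343.6032 units


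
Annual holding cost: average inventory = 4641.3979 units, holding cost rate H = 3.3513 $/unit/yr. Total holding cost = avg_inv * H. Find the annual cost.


Cost = 4641.3979 * 3.3513 = 15554.7168

15554.7168 $/yr


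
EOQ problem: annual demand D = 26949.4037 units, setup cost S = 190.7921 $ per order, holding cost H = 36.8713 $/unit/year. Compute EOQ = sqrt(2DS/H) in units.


2*D*S = 2 * 26949.4037 * 190.7921 = 10283466.6513
2*D*S/H = 278901.6566
EOQ = sqrt(278901.6566) = 528.1114

528.1114 units


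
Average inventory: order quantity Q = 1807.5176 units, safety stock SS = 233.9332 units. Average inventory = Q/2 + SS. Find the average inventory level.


Q/2 = 903.7588
Avg = 903.7588 + 233.9332 = 1137.6920

1137.6920 units


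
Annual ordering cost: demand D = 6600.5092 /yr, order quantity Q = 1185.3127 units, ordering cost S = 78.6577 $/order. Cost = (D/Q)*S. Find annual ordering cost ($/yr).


Number of orders = D/Q = 5.5686
Cost = 5.5686 * 78.6577 = 438.0117

438.0117 $/yr


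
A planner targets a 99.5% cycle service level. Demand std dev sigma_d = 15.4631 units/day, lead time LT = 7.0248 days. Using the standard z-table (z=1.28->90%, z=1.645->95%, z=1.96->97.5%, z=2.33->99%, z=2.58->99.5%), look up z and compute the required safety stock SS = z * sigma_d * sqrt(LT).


From the table, SL = 99.5% corresponds to z = 2.58
sqrt(LT) = sqrt(7.0248) = 2.6504
SS = 2.58 * 15.4631 * 2.6504 = 105.7385

105.7385 units


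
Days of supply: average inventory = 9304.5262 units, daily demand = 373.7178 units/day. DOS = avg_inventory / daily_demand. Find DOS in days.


DOS = 9304.5262 / 373.7178 = 24.8972

24.8972 days


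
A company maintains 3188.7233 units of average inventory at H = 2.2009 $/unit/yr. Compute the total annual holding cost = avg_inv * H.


Cost = 3188.7233 * 2.2009 = 7018.0611

7018.0611 $/yr


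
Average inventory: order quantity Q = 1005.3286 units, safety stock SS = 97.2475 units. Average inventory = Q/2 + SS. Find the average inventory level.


Q/2 = 502.6643
Avg = 502.6643 + 97.2475 = 599.9118

599.9118 units


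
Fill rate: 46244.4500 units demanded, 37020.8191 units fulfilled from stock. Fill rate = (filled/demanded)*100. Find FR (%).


FR = 37020.8191 / 46244.4500 * 100 = 80.0546

80.0546%


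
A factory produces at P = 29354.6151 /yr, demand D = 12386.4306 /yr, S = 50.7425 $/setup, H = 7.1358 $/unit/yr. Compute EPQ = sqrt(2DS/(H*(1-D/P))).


1 - D/P = 1 - 0.4220 = 0.5780
H*(1-D/P) = 4.1248
2DS = 1257036.9094
EPQ = sqrt(304751.8656) = 552.0434

552.0434 units


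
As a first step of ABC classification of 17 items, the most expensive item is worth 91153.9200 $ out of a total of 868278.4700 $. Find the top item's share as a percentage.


Top item = 91153.9200
Total = 868278.4700
Percentage = 91153.9200 / 868278.4700 * 100 = 10.4982

10.4982%


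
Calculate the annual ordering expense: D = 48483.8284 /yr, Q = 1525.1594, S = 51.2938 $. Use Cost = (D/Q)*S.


Number of orders = D/Q = 31.7894
Cost = 31.7894 * 51.2938 = 1630.5966

1630.5966 $/yr


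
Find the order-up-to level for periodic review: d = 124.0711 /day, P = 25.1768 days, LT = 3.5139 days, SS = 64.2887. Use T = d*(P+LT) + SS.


P + LT = 28.6907
d*(P+LT) = 124.0711 * 28.6907 = 3559.6867
T = 3559.6867 + 64.2887 = 3623.9754

3623.9754 units


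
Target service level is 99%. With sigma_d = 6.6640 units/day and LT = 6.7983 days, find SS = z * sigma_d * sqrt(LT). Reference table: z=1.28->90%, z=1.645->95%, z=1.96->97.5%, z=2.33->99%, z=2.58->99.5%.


From the table, SL = 99% corresponds to z = 2.33
sqrt(LT) = sqrt(6.7983) = 2.6074
SS = 2.33 * 6.6640 * 2.6074 = 40.4847

40.4847 units


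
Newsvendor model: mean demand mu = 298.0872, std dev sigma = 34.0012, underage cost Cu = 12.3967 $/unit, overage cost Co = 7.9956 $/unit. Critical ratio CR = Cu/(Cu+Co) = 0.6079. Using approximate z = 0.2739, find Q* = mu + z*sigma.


CR = Cu/(Cu+Co) = 12.3967/(12.3967+7.9956) = 0.6079
z = 0.2739
Q* = 298.0872 + 0.2739 * 34.0012 = 307.4001

307.4001 units


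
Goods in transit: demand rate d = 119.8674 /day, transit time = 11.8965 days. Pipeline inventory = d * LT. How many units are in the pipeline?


Pipeline = 119.8674 * 11.8965 = 1426.0025

1426.0025 units


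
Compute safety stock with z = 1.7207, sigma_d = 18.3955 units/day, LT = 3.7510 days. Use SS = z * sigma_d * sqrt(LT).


sqrt(LT) = sqrt(3.7510) = 1.9367
SS = 1.7207 * 18.3955 * 1.9367 = 61.3042

61.3042 units


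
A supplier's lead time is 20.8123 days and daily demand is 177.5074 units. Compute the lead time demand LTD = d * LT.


LTD = 177.5074 * 20.8123 = 3694.3373

3694.3373 units


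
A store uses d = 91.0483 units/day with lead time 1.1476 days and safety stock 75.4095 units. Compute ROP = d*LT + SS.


d*LT = 91.0483 * 1.1476 = 104.4870
ROP = 104.4870 + 75.4095 = 179.8965

179.8965 units


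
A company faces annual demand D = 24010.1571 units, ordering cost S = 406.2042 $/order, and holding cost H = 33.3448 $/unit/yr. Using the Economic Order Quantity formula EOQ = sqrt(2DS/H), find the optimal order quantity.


2*D*S = 2 * 24010.1571 * 406.2042 = 19506053.3134
2*D*S/H = 584980.3662
EOQ = sqrt(584980.3662) = 764.8401

764.8401 units


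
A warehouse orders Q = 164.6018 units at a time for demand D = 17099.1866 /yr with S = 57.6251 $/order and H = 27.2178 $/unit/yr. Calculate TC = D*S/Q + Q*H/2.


Ordering cost = D*S/Q = 5986.2185
Holding cost = Q*H/2 = 2240.0494
TC = 5986.2185 + 2240.0494 = 8226.2679

8226.2679 $/yr


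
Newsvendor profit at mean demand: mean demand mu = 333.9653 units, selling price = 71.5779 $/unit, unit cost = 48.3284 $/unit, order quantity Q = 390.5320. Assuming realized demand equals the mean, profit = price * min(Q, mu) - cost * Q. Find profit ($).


Sales at mu = min(390.5320, 333.9653) = 333.9653
Revenue = 71.5779 * 333.9653 = 23904.5348
Total cost = 48.3284 * 390.5320 = 18873.7867
Profit = 23904.5348 - 18873.7867 = 5030.7481

5030.7481 $


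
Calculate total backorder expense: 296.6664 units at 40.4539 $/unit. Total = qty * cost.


Total = 296.6664 * 40.4539 = 12001.3129

12001.3129 $


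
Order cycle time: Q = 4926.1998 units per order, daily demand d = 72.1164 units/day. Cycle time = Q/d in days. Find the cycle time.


Cycle = 4926.1998 / 72.1164 = 68.3090

68.3090 days


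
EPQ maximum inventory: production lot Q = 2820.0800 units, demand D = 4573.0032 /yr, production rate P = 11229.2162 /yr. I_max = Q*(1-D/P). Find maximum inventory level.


D/P = 0.4072
1 - D/P = 0.5928
I_max = 2820.0800 * 0.5928 = 1671.6263

1671.6263 units


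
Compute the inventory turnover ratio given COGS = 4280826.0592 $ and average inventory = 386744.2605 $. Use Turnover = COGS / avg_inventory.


Turnover = 4280826.0592 / 386744.2605 = 11.0689

11.0689


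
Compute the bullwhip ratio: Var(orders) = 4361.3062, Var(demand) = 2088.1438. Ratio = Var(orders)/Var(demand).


BW = 4361.3062 / 2088.1438 = 2.0886

2.0886


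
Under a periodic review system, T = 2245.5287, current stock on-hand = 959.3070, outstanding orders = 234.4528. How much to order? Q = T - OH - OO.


Inventory position = OH + OO = 959.3070 + 234.4528 = 1193.7598
Q = 2245.5287 - 1193.7598 = 1051.7689

1051.7689 units


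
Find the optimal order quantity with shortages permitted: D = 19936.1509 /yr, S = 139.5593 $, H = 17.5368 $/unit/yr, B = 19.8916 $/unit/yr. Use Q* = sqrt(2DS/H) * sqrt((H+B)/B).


sqrt(2DS/H) = 563.3002
sqrt((H+B)/B) = 1.3717
Q* = 563.3002 * 1.3717 = 772.6906

772.6906 units


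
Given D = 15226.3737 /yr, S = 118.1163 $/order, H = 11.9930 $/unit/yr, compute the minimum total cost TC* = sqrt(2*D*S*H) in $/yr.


2*D*S*H = 43138411.4117
TC* = sqrt(43138411.4117) = 6567.9838

6567.9838 $/yr


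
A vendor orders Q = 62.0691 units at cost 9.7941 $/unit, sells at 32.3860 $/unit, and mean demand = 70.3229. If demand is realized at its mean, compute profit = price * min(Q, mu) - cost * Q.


Sales at mu = min(62.0691, 70.3229) = 62.0691
Revenue = 32.3860 * 62.0691 = 2010.1699
Total cost = 9.7941 * 62.0691 = 607.9110
Profit = 2010.1699 - 607.9110 = 1402.2589

1402.2589 $


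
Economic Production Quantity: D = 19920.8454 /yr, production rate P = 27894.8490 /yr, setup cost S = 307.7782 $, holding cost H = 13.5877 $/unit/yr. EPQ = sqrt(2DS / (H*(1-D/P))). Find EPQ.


1 - D/P = 1 - 0.7141 = 0.2859
H*(1-D/P) = 3.8842
2DS = 12262403.8794
EPQ = sqrt(3157019.4240) = 1776.8003

1776.8003 units


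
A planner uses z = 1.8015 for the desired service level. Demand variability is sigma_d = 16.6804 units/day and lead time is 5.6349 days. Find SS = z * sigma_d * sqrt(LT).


sqrt(LT) = sqrt(5.6349) = 2.3738
SS = 1.8015 * 16.6804 * 2.3738 = 71.3319

71.3319 units


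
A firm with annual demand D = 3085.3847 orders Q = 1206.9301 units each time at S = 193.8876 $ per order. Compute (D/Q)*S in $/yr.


Number of orders = D/Q = 2.5564
Cost = 2.5564 * 193.8876 = 495.6524

495.6524 $/yr


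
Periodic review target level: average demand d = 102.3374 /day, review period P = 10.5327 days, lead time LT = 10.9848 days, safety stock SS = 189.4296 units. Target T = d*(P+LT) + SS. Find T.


P + LT = 21.5175
d*(P+LT) = 102.3374 * 21.5175 = 2202.0450
T = 2202.0450 + 189.4296 = 2391.4746

2391.4746 units


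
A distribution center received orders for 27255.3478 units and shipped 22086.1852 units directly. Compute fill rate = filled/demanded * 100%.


FR = 22086.1852 / 27255.3478 * 100 = 81.0343

81.0343%


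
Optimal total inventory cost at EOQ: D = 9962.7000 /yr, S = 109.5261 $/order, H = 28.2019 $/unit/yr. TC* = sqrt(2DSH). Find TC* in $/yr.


2*D*S*H = 61546454.6205
TC* = sqrt(61546454.6205) = 7845.1549

7845.1549 $/yr


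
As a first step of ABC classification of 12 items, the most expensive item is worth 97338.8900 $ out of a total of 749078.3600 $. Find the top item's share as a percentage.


Top item = 97338.8900
Total = 749078.3600
Percentage = 97338.8900 / 749078.3600 * 100 = 12.9945

12.9945%


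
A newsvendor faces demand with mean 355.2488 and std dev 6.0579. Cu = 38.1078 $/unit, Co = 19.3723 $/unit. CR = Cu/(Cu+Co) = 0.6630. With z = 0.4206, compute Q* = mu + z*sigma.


CR = Cu/(Cu+Co) = 38.1078/(38.1078+19.3723) = 0.6630
z = 0.4206
Q* = 355.2488 + 0.4206 * 6.0579 = 357.7968

357.7968 units


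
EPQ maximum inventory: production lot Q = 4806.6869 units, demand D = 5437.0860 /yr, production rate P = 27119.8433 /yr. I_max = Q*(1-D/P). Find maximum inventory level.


D/P = 0.2005
1 - D/P = 0.7995
I_max = 4806.6869 * 0.7995 = 3843.0246

3843.0246 units


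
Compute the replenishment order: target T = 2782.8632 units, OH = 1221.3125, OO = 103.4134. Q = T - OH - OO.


Inventory position = OH + OO = 1221.3125 + 103.4134 = 1324.7259
Q = 2782.8632 - 1324.7259 = 1458.1373

1458.1373 units


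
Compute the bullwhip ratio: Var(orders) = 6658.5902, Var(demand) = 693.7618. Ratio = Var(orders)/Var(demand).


BW = 6658.5902 / 693.7618 = 9.5978

9.5978


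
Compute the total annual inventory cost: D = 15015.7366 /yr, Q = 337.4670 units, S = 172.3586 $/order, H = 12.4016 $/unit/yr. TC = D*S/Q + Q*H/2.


Ordering cost = D*S/Q = 7669.1687
Holding cost = Q*H/2 = 2092.5654
TC = 7669.1687 + 2092.5654 = 9761.7340

9761.7340 $/yr


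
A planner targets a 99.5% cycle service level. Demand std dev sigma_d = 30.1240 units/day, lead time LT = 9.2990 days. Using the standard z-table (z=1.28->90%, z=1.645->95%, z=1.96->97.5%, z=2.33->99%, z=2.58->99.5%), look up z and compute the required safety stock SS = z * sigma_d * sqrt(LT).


From the table, SL = 99.5% corresponds to z = 2.58
sqrt(LT) = sqrt(9.2990) = 3.0494
SS = 2.58 * 30.1240 * 3.0494 = 237.0012

237.0012 units


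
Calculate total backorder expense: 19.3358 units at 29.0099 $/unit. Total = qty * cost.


Total = 19.3358 * 29.0099 = 560.9296

560.9296 $


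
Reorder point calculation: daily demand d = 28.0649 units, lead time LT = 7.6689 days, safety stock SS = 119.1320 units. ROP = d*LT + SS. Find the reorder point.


d*LT = 28.0649 * 7.6689 = 215.2269
ROP = 215.2269 + 119.1320 = 334.3589

334.3589 units


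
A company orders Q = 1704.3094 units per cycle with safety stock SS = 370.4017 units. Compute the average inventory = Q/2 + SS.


Q/2 = 852.1547
Avg = 852.1547 + 370.4017 = 1222.5564

1222.5564 units


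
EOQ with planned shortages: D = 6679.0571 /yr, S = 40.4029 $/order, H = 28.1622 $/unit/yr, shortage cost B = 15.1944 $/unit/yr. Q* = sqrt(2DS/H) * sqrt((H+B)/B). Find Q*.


sqrt(2DS/H) = 138.4349
sqrt((H+B)/B) = 1.6892
Q* = 138.4349 * 1.6892 = 233.8468

233.8468 units


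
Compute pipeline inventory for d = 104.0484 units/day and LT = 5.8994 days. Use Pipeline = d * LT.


Pipeline = 104.0484 * 5.8994 = 613.8231

613.8231 units


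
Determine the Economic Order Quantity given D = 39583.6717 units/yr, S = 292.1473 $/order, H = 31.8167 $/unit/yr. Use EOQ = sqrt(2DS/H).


2*D*S = 2 * 39583.6717 * 292.1473 = 23128525.6225
2*D*S/H = 726930.3737
EOQ = sqrt(726930.3737) = 852.6021

852.6021 units


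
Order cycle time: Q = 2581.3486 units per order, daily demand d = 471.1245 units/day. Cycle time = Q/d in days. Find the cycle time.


Cycle = 2581.3486 / 471.1245 = 5.4791

5.4791 days


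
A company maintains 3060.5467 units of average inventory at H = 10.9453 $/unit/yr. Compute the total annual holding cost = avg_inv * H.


Cost = 3060.5467 * 10.9453 = 33498.6018

33498.6018 $/yr


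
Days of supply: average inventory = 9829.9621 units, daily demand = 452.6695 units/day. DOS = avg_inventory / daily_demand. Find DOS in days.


DOS = 9829.9621 / 452.6695 = 21.7155

21.7155 days


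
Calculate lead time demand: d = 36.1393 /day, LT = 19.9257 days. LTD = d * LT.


LTD = 36.1393 * 19.9257 = 720.1009

720.1009 units


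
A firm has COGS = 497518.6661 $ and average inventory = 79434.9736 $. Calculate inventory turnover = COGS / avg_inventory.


Turnover = 497518.6661 / 79434.9736 = 6.2632

6.2632


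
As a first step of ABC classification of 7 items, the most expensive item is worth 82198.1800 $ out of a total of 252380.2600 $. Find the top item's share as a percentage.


Top item = 82198.1800
Total = 252380.2600
Percentage = 82198.1800 / 252380.2600 * 100 = 32.5692

32.5692%


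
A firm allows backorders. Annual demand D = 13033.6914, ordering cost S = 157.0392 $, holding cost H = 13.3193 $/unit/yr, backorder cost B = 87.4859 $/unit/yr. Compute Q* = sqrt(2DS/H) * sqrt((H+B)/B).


sqrt(2DS/H) = 554.3857
sqrt((H+B)/B) = 1.0734
Q* = 554.3857 * 1.0734 = 595.0925

595.0925 units


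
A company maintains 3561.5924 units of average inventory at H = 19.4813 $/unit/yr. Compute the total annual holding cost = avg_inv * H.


Cost = 3561.5924 * 19.4813 = 69384.4500

69384.4500 $/yr


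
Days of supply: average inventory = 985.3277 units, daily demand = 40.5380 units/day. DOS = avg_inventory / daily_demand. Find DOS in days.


DOS = 985.3277 / 40.5380 = 24.3063

24.3063 days


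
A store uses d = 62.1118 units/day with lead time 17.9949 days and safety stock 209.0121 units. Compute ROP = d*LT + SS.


d*LT = 62.1118 * 17.9949 = 1117.6956
ROP = 1117.6956 + 209.0121 = 1326.7077

1326.7077 units


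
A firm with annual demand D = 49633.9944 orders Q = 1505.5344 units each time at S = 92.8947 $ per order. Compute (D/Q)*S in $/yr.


Number of orders = D/Q = 32.9677
Cost = 32.9677 * 92.8947 = 3062.5239

3062.5239 $/yr


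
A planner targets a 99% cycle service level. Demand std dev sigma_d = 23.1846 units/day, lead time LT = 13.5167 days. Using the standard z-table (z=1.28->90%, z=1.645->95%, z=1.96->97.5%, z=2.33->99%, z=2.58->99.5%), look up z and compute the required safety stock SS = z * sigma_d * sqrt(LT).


From the table, SL = 99% corresponds to z = 2.33
sqrt(LT) = sqrt(13.5167) = 3.6765
SS = 2.33 * 23.1846 * 3.6765 = 198.6053

198.6053 units


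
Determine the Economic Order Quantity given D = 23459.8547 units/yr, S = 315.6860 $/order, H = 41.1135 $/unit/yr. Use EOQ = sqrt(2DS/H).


2*D*S = 2 * 23459.8547 * 315.6860 = 14811895.3816
2*D*S/H = 360268.4126
EOQ = sqrt(360268.4126) = 600.2236

600.2236 units


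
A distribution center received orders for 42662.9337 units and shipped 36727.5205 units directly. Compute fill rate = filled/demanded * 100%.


FR = 36727.5205 / 42662.9337 * 100 = 86.0877

86.0877%


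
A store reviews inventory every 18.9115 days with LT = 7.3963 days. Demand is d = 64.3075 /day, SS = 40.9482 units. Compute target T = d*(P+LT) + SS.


P + LT = 26.3078
d*(P+LT) = 64.3075 * 26.3078 = 1691.7888
T = 1691.7888 + 40.9482 = 1732.7370

1732.7370 units


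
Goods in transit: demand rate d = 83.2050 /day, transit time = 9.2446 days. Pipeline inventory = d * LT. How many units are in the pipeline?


Pipeline = 83.2050 * 9.2446 = 769.1969

769.1969 units


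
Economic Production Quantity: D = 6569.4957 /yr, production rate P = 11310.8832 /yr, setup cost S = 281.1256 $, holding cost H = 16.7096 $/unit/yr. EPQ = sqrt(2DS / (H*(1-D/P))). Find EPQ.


1 - D/P = 1 - 0.5808 = 0.4192
H*(1-D/P) = 7.0045
2DS = 3693706.8407
EPQ = sqrt(527336.0203) = 726.1791

726.1791 units


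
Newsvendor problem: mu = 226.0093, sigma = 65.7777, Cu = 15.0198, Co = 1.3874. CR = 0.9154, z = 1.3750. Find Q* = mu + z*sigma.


CR = Cu/(Cu+Co) = 15.0198/(15.0198+1.3874) = 0.9154
z = 1.3750
Q* = 226.0093 + 1.3750 * 65.7777 = 316.4536

316.4536 units


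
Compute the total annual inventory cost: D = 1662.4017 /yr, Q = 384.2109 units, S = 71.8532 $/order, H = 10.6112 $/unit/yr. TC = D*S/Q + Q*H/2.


Ordering cost = D*S/Q = 310.8940
Holding cost = Q*H/2 = 2038.4694
TC = 310.8940 + 2038.4694 = 2349.3634

2349.3634 $/yr


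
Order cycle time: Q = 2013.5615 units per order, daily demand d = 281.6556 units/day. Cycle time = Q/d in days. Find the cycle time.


Cycle = 2013.5615 / 281.6556 = 7.1490

7.1490 days


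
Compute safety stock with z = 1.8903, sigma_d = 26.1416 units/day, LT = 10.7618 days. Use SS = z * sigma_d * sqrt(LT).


sqrt(LT) = sqrt(10.7618) = 3.2805
SS = 1.8903 * 26.1416 * 3.2805 = 162.1083

162.1083 units


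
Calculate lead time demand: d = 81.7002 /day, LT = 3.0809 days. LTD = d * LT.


LTD = 81.7002 * 3.0809 = 251.7101

251.7101 units


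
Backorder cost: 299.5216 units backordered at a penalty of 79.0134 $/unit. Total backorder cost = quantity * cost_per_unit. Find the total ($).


Total = 299.5216 * 79.0134 = 23666.2200

23666.2200 $


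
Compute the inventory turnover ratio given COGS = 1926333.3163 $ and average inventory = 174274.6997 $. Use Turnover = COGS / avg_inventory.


Turnover = 1926333.3163 / 174274.6997 = 11.0534

11.0534


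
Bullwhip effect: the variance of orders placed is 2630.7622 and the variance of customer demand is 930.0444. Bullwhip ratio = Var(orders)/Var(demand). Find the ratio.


BW = 2630.7622 / 930.0444 = 2.8286

2.8286


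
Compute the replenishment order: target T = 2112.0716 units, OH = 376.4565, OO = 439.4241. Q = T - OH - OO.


Inventory position = OH + OO = 376.4565 + 439.4241 = 815.8806
Q = 2112.0716 - 815.8806 = 1296.1910

1296.1910 units


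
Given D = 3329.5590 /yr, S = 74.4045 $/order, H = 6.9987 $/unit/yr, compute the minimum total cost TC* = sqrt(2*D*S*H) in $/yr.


2*D*S*H = 3467634.3078
TC* = sqrt(3467634.3078) = 1862.1585

1862.1585 $/yr


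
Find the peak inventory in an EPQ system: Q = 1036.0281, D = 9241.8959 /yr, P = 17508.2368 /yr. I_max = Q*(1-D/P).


D/P = 0.5279
1 - D/P = 0.4721
I_max = 1036.0281 * 0.4721 = 489.1504

489.1504 units


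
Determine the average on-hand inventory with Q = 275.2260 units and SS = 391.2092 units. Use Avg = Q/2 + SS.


Q/2 = 137.6130
Avg = 137.6130 + 391.2092 = 528.8222

528.8222 units


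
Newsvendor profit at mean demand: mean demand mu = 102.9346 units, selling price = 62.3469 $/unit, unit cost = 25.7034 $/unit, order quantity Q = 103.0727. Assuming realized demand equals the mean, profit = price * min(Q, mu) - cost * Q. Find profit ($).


Sales at mu = min(103.0727, 102.9346) = 102.9346
Revenue = 62.3469 * 102.9346 = 6417.6532
Total cost = 25.7034 * 103.0727 = 2649.3188
Profit = 6417.6532 - 2649.3188 = 3768.3344

3768.3344 $


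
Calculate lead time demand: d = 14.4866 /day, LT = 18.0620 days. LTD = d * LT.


LTD = 14.4866 * 18.0620 = 261.6570

261.6570 units


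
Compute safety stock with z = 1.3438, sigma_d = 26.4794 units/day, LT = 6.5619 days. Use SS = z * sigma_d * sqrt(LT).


sqrt(LT) = sqrt(6.5619) = 2.5616
SS = 1.3438 * 26.4794 * 2.5616 = 91.1502

91.1502 units


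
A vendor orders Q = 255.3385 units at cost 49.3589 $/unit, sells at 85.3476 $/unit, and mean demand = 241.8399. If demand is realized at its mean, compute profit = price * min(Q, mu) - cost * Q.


Sales at mu = min(255.3385, 241.8399) = 241.8399
Revenue = 85.3476 * 241.8399 = 20640.4550
Total cost = 49.3589 * 255.3385 = 12603.2275
Profit = 20640.4550 - 12603.2275 = 8037.2276

8037.2276 $


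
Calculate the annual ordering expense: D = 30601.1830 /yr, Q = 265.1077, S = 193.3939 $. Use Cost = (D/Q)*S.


Number of orders = D/Q = 115.4293
Cost = 115.4293 * 193.3939 = 22323.3128

22323.3128 $/yr


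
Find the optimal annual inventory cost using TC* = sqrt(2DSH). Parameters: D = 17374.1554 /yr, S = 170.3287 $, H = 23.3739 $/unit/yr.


2*D*S*H = 138341573.4116
TC* = sqrt(138341573.4116) = 11761.8695

11761.8695 $/yr


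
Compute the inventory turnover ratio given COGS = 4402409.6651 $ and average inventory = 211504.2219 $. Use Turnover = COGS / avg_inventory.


Turnover = 4402409.6651 / 211504.2219 = 20.8148

20.8148


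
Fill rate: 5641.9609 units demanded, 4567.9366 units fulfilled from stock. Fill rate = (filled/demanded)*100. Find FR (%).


FR = 4567.9366 / 5641.9609 * 100 = 80.9636

80.9636%


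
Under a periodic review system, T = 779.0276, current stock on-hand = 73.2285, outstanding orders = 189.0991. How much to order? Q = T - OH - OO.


Inventory position = OH + OO = 73.2285 + 189.0991 = 262.3276
Q = 779.0276 - 262.3276 = 516.7000

516.7000 units


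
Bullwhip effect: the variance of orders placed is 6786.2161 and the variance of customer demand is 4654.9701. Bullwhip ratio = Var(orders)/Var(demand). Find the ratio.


BW = 6786.2161 / 4654.9701 = 1.4578

1.4578


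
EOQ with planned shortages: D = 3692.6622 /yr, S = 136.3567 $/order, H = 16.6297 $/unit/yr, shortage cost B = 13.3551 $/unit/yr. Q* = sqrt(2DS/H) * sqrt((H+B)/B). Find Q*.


sqrt(2DS/H) = 246.0826
sqrt((H+B)/B) = 1.4984
Q* = 246.0826 * 1.4984 = 368.7295

368.7295 units


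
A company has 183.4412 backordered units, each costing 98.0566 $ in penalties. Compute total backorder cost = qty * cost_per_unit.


Total = 183.4412 * 98.0566 = 17987.6204

17987.6204 $


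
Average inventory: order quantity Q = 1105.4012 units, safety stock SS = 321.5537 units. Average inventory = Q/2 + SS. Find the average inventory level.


Q/2 = 552.7006
Avg = 552.7006 + 321.5537 = 874.2543

874.2543 units


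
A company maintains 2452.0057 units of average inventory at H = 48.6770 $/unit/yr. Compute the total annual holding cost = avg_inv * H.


Cost = 2452.0057 * 48.6770 = 119356.2815

119356.2815 $/yr


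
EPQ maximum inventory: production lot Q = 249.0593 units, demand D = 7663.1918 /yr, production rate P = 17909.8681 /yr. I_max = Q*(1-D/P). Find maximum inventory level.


D/P = 0.4279
1 - D/P = 0.5721
I_max = 249.0593 * 0.5721 = 142.4930

142.4930 units


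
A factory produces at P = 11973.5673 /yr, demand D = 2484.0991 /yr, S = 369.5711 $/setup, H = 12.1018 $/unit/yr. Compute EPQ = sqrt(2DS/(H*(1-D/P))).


1 - D/P = 1 - 0.2075 = 0.7925
H*(1-D/P) = 9.5911
2DS = 1836102.4738
EPQ = sqrt(191438.2119) = 437.5365

437.5365 units


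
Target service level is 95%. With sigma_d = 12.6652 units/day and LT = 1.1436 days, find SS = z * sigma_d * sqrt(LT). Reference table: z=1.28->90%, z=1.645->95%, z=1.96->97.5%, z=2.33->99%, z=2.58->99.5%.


From the table, SL = 95% corresponds to z = 1.645
sqrt(LT) = sqrt(1.1436) = 1.0694
SS = 1.645 * 12.6652 * 1.0694 = 22.2800

22.2800 units


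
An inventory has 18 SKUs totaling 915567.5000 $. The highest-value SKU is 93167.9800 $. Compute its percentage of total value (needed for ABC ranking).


Top item = 93167.9800
Total = 915567.5000
Percentage = 93167.9800 / 915567.5000 * 100 = 10.1760

10.1760%


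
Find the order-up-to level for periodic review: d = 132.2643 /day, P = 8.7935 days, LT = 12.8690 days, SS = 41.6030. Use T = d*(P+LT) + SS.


P + LT = 21.6625
d*(P+LT) = 132.2643 * 21.6625 = 2865.1754
T = 2865.1754 + 41.6030 = 2906.7784

2906.7784 units


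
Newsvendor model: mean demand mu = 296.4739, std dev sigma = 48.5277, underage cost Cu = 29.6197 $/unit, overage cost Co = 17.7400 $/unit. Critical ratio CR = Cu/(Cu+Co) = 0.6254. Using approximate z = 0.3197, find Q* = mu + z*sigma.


CR = Cu/(Cu+Co) = 29.6197/(29.6197+17.7400) = 0.6254
z = 0.3197
Q* = 296.4739 + 0.3197 * 48.5277 = 311.9882

311.9882 units


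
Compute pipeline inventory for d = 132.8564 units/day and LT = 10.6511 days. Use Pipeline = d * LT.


Pipeline = 132.8564 * 10.6511 = 1415.0668

1415.0668 units


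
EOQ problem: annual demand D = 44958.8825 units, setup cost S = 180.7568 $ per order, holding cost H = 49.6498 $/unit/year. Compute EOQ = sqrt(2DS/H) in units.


2*D*S = 2 * 44958.8825 * 180.7568 = 16253247.4646
2*D*S/H = 327357.7631
EOQ = sqrt(327357.7631) = 572.1519

572.1519 units


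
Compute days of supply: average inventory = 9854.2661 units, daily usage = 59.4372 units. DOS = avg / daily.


DOS = 9854.2661 / 59.4372 = 165.7929

165.7929 days


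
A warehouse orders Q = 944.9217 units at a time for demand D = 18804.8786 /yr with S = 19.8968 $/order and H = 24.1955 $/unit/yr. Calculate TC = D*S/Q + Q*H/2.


Ordering cost = D*S/Q = 395.9660
Holding cost = Q*H/2 = 11431.4265
TC = 395.9660 + 11431.4265 = 11827.3925

11827.3925 $/yr


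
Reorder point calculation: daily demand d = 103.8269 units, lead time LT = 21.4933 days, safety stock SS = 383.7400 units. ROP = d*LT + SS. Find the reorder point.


d*LT = 103.8269 * 21.4933 = 2231.5827
ROP = 2231.5827 + 383.7400 = 2615.3227

2615.3227 units


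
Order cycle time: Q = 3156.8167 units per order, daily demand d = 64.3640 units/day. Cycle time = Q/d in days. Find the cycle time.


Cycle = 3156.8167 / 64.3640 = 49.0463

49.0463 days


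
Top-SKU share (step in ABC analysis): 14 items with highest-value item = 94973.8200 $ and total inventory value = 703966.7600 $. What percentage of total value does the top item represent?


Top item = 94973.8200
Total = 703966.7600
Percentage = 94973.8200 / 703966.7600 * 100 = 13.4912

13.4912%


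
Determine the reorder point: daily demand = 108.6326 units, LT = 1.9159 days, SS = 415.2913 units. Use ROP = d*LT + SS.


d*LT = 108.6326 * 1.9159 = 208.1292
ROP = 208.1292 + 415.2913 = 623.4205

623.4205 units


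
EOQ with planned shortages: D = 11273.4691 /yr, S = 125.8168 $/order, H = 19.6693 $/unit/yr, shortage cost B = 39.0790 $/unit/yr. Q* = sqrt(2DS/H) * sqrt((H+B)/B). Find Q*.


sqrt(2DS/H) = 379.7682
sqrt((H+B)/B) = 1.2261
Q* = 379.7682 * 1.2261 = 465.6339

465.6339 units


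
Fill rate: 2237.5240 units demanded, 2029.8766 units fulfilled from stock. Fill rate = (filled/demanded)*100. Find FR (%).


FR = 2029.8766 / 2237.5240 * 100 = 90.7198

90.7198%


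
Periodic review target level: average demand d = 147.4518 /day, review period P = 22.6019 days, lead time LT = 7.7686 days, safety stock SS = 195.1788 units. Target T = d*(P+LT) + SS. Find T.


P + LT = 30.3705
d*(P+LT) = 147.4518 * 30.3705 = 4478.1849
T = 4478.1849 + 195.1788 = 4673.3637

4673.3637 units


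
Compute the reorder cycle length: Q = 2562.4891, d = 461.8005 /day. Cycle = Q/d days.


Cycle = 2562.4891 / 461.8005 = 5.5489

5.5489 days


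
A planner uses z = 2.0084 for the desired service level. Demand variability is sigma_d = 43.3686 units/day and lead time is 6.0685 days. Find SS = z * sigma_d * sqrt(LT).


sqrt(LT) = sqrt(6.0685) = 2.4634
SS = 2.0084 * 43.3686 * 2.4634 = 214.5687

214.5687 units


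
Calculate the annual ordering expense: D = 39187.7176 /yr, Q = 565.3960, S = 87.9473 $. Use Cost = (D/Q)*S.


Number of orders = D/Q = 69.3102
Cost = 69.3102 * 87.9473 = 6095.6462

6095.6462 $/yr


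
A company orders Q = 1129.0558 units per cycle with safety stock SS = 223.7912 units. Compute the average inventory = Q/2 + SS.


Q/2 = 564.5279
Avg = 564.5279 + 223.7912 = 788.3191

788.3191 units


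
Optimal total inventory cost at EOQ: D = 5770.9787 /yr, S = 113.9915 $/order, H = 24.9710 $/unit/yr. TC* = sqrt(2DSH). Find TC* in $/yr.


2*D*S*H = 32853971.0580
TC* = sqrt(32853971.0580) = 5731.8384

5731.8384 $/yr


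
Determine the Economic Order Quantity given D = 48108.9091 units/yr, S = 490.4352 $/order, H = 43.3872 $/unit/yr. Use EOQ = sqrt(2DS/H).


2*D*S = 2 * 48108.9091 * 490.4352 = 47188604.9125
2*D*S/H = 1087615.8156
EOQ = sqrt(1087615.8156) = 1042.8882

1042.8882 units


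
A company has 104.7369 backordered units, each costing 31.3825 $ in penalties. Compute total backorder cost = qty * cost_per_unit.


Total = 104.7369 * 31.3825 = 3286.9058

3286.9058 $


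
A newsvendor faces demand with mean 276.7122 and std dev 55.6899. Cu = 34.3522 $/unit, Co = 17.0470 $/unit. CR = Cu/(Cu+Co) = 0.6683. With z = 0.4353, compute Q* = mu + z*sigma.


CR = Cu/(Cu+Co) = 34.3522/(34.3522+17.0470) = 0.6683
z = 0.4353
Q* = 276.7122 + 0.4353 * 55.6899 = 300.9540

300.9540 units


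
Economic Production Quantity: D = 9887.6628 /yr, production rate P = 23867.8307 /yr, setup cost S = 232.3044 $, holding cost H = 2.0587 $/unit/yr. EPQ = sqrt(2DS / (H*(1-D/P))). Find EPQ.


1 - D/P = 1 - 0.4143 = 0.5857
H*(1-D/P) = 1.2058
2DS = 4593895.1483
EPQ = sqrt(3809680.6795) = 1951.8403

1951.8403 units


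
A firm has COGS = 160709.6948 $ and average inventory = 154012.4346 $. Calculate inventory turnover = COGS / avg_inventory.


Turnover = 160709.6948 / 154012.4346 = 1.0435

1.0435


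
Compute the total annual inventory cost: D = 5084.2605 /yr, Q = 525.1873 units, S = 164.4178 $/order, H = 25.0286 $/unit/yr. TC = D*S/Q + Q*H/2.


Ordering cost = D*S/Q = 1591.7044
Holding cost = Q*H/2 = 6572.3514
TC = 1591.7044 + 6572.3514 = 8164.0558

8164.0558 $/yr


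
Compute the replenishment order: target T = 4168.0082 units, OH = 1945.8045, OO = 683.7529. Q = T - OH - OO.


Inventory position = OH + OO = 1945.8045 + 683.7529 = 2629.5574
Q = 4168.0082 - 2629.5574 = 1538.4508

1538.4508 units


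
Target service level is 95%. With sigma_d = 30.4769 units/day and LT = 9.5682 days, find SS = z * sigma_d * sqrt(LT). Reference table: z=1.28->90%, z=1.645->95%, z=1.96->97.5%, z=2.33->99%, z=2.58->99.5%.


From the table, SL = 95% corresponds to z = 1.645
sqrt(LT) = sqrt(9.5682) = 3.0933
SS = 1.645 * 30.4769 * 3.0933 = 155.0786

155.0786 units


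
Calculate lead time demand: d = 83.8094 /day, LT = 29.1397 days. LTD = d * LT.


LTD = 83.8094 * 29.1397 = 2442.1808

2442.1808 units


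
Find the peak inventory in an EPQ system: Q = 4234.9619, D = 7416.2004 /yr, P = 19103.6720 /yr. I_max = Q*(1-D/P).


D/P = 0.3882
1 - D/P = 0.6118
I_max = 4234.9619 * 0.6118 = 2590.9153

2590.9153 units


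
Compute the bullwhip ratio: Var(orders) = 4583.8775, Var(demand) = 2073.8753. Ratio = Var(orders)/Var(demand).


BW = 4583.8775 / 2073.8753 = 2.2103

2.2103


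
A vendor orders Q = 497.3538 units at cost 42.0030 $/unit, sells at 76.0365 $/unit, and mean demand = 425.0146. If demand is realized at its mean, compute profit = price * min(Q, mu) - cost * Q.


Sales at mu = min(497.3538, 425.0146) = 425.0146
Revenue = 76.0365 * 425.0146 = 32316.6226
Total cost = 42.0030 * 497.3538 = 20890.3517
Profit = 32316.6226 - 20890.3517 = 11426.2710

11426.2710 $


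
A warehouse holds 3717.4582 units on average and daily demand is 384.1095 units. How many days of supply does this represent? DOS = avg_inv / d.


DOS = 3717.4582 / 384.1095 = 9.6781

9.6781 days


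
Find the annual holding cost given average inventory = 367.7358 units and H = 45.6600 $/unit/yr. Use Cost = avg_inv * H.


Cost = 367.7358 * 45.6600 = 16790.8166

16790.8166 $/yr


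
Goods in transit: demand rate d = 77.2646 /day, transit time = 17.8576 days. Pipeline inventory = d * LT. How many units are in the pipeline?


Pipeline = 77.2646 * 17.8576 = 1379.7603

1379.7603 units


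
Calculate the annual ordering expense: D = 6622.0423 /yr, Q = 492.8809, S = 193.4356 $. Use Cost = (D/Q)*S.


Number of orders = D/Q = 13.4354
Cost = 13.4354 * 193.4356 = 2598.8808

2598.8808 $/yr


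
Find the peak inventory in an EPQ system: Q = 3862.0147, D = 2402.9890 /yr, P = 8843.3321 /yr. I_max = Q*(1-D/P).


D/P = 0.2717
1 - D/P = 0.7283
I_max = 3862.0147 * 0.7283 = 2812.5937

2812.5937 units


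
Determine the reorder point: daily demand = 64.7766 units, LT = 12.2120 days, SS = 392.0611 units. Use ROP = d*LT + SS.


d*LT = 64.7766 * 12.2120 = 791.0518
ROP = 791.0518 + 392.0611 = 1183.1129

1183.1129 units


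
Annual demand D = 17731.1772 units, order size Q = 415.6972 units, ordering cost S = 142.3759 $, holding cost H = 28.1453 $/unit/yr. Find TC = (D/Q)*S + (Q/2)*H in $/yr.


Ordering cost = D*S/Q = 6072.9115
Holding cost = Q*H/2 = 5849.9612
TC = 6072.9115 + 5849.9612 = 11922.8727

11922.8727 $/yr


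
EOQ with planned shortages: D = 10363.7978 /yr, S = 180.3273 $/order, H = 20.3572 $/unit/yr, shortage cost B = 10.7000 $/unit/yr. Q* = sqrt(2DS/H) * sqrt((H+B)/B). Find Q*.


sqrt(2DS/H) = 428.4954
sqrt((H+B)/B) = 1.7037
Q* = 428.4954 * 1.7037 = 730.0211

730.0211 units


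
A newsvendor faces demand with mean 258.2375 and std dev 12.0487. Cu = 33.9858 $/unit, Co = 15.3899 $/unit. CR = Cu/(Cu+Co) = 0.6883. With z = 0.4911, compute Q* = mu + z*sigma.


CR = Cu/(Cu+Co) = 33.9858/(33.9858+15.3899) = 0.6883
z = 0.4911
Q* = 258.2375 + 0.4911 * 12.0487 = 264.1546

264.1546 units


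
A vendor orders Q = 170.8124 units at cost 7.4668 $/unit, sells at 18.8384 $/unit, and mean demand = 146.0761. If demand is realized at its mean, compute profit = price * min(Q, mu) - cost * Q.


Sales at mu = min(170.8124, 146.0761) = 146.0761
Revenue = 18.8384 * 146.0761 = 2751.8400
Total cost = 7.4668 * 170.8124 = 1275.4220
Profit = 2751.8400 - 1275.4220 = 1476.4180

1476.4180 $


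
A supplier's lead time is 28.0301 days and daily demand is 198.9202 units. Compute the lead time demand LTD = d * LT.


LTD = 198.9202 * 28.0301 = 5575.7531

5575.7531 units
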